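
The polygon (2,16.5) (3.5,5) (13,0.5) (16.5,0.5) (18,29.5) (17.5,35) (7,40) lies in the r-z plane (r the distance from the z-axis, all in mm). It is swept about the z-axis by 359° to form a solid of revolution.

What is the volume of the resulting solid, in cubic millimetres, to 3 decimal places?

Volume = 31986.170 mm³

Profile (r,z), 7 vertices: (2,16.5) (3.5,5) (13,0.5) (16.5,0.5) (18,29.5) (17.5,35) (7,40)
edge 0: (2,16.5)→(3.5,5)  cross = 2·5 − 3.5·16.5 = -47.7500; (r_i+r_j)·cross = 5.5·-47.7500 = -262.6250
edge 1: (3.5,5)→(13,0.5)  cross = 3.5·0.5 − 13·5 = -63.2500; (r_i+r_j)·cross = 16.5·-63.2500 = -1043.6250
edge 2: (13,0.5)→(16.5,0.5)  cross = 13·0.5 − 16.5·0.5 = -1.7500; (r_i+r_j)·cross = 29.5·-1.7500 = -51.6250
edge 3: (16.5,0.5)→(18,29.5)  cross = 16.5·29.5 − 18·0.5 = 477.7500; (r_i+r_j)·cross = 34.5·477.7500 = 16482.3750
edge 4: (18,29.5)→(17.5,35)  cross = 18·35 − 17.5·29.5 = 113.7500; (r_i+r_j)·cross = 35.5·113.7500 = 4038.1250
edge 5: (17.5,35)→(7,40)  cross = 17.5·40 − 7·35 = 455.0000; (r_i+r_j)·cross = 24.5·455.0000 = 11147.5000
edge 6: (7,40)→(2,16.5)  cross = 7·16.5 − 2·40 = 35.5000; (r_i+r_j)·cross = 9·35.5000 = 319.5000
Σcross = 969.2500 → A = |Σcross|/2 = 484.6250 mm²
Σ(r_i+r_j)·cross = 30629.6250 → first moment M = |Σ|/6 = 5104.9375
R_c = M/A = 5104.9375/484.6250 = 10.5338 mm
θ = 359° = 6.265732 rad
V = θ·R_c·A = 6.265732·10.5338·484.6250 = 31986.170 mm³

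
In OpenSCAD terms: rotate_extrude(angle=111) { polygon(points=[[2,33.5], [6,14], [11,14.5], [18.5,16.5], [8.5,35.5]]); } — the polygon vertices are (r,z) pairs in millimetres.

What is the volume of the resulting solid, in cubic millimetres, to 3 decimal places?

Profile (r,z), 5 vertices: (2,33.5) (6,14) (11,14.5) (18.5,16.5) (8.5,35.5)
edge 0: (2,33.5)→(6,14)  cross = 2·14 − 6·33.5 = -173.0000; (r_i+r_j)·cross = 8·-173.0000 = -1384.0000
edge 1: (6,14)→(11,14.5)  cross = 6·14.5 − 11·14 = -67.0000; (r_i+r_j)·cross = 17·-67.0000 = -1139.0000
edge 2: (11,14.5)→(18.5,16.5)  cross = 11·16.5 − 18.5·14.5 = -86.7500; (r_i+r_j)·cross = 29.5·-86.7500 = -2559.1250
edge 3: (18.5,16.5)→(8.5,35.5)  cross = 18.5·35.5 − 8.5·16.5 = 516.5000; (r_i+r_j)·cross = 27·516.5000 = 13945.5000
edge 4: (8.5,35.5)→(2,33.5)  cross = 8.5·33.5 − 2·35.5 = 213.7500; (r_i+r_j)·cross = 10.5·213.7500 = 2244.3750
Σcross = 403.5000 → A = |Σcross|/2 = 201.7500 mm²
Σ(r_i+r_j)·cross = 11107.7500 → first moment M = |Σ|/6 = 1851.2917
R_c = M/A = 1851.2917/201.7500 = 9.1762 mm
θ = 111° = 1.937315 rad
V = θ·R_c·A = 1.937315·9.1762·201.7500 = 3586.536 mm³

Volume = 3586.536 mm³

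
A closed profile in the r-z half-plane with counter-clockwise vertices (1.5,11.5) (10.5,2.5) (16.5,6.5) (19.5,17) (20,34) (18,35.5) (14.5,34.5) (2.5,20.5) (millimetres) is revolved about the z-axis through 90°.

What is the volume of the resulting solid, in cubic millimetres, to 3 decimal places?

Volume = 7428.459 mm³

Profile (r,z), 8 vertices: (1.5,11.5) (10.5,2.5) (16.5,6.5) (19.5,17) (20,34) (18,35.5) (14.5,34.5) (2.5,20.5)
edge 0: (1.5,11.5)→(10.5,2.5)  cross = 1.5·2.5 − 10.5·11.5 = -117.0000; (r_i+r_j)·cross = 12·-117.0000 = -1404.0000
edge 1: (10.5,2.5)→(16.5,6.5)  cross = 10.5·6.5 − 16.5·2.5 = 27.0000; (r_i+r_j)·cross = 27·27.0000 = 729.0000
edge 2: (16.5,6.5)→(19.5,17)  cross = 16.5·17 − 19.5·6.5 = 153.7500; (r_i+r_j)·cross = 36·153.7500 = 5535.0000
edge 3: (19.5,17)→(20,34)  cross = 19.5·34 − 20·17 = 323.0000; (r_i+r_j)·cross = 39.5·323.0000 = 12758.5000
edge 4: (20,34)→(18,35.5)  cross = 20·35.5 − 18·34 = 98.0000; (r_i+r_j)·cross = 38·98.0000 = 3724.0000
edge 5: (18,35.5)→(14.5,34.5)  cross = 18·34.5 − 14.5·35.5 = 106.2500; (r_i+r_j)·cross = 32.5·106.2500 = 3453.1250
edge 6: (14.5,34.5)→(2.5,20.5)  cross = 14.5·20.5 − 2.5·34.5 = 211.0000; (r_i+r_j)·cross = 17·211.0000 = 3587.0000
edge 7: (2.5,20.5)→(1.5,11.5)  cross = 2.5·11.5 − 1.5·20.5 = -2.0000; (r_i+r_j)·cross = 4·-2.0000 = -8.0000
Σcross = 800.0000 → A = |Σcross|/2 = 400.0000 mm²
Σ(r_i+r_j)·cross = 28374.6250 → first moment M = |Σ|/6 = 4729.1042
R_c = M/A = 4729.1042/400.0000 = 11.8228 mm
θ = 90° = 1.570796 rad
V = θ·R_c·A = 1.570796·11.8228·400.0000 = 7428.459 mm³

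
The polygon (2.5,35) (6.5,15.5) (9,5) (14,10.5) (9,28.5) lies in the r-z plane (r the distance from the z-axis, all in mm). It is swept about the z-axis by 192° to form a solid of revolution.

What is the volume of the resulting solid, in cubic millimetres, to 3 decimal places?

Profile (r,z), 5 vertices: (2.5,35) (6.5,15.5) (9,5) (14,10.5) (9,28.5)
edge 0: (2.5,35)→(6.5,15.5)  cross = 2.5·15.5 − 6.5·35 = -188.7500; (r_i+r_j)·cross = 9·-188.7500 = -1698.7500
edge 1: (6.5,15.5)→(9,5)  cross = 6.5·5 − 9·15.5 = -107.0000; (r_i+r_j)·cross = 15.5·-107.0000 = -1658.5000
edge 2: (9,5)→(14,10.5)  cross = 9·10.5 − 14·5 = 24.5000; (r_i+r_j)·cross = 23·24.5000 = 563.5000
edge 3: (14,10.5)→(9,28.5)  cross = 14·28.5 − 9·10.5 = 304.5000; (r_i+r_j)·cross = 23·304.5000 = 7003.5000
edge 4: (9,28.5)→(2.5,35)  cross = 9·35 − 2.5·28.5 = 243.7500; (r_i+r_j)·cross = 11.5·243.7500 = 2803.1250
Σcross = 277.0000 → A = |Σcross|/2 = 138.5000 mm²
Σ(r_i+r_j)·cross = 7012.8750 → first moment M = |Σ|/6 = 1168.8125
R_c = M/A = 1168.8125/138.5000 = 8.4391 mm
θ = 192° = 3.351032 rad
V = θ·R_c·A = 3.351032·8.4391·138.5000 = 3916.728 mm³

Volume = 3916.728 mm³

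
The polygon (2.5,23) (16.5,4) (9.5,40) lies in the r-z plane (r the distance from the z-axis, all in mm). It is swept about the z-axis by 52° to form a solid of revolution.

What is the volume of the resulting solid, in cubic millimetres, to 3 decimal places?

Volume = 1599.367 mm³

Profile (r,z), 3 vertices: (2.5,23) (16.5,4) (9.5,40)
edge 0: (2.5,23)→(16.5,4)  cross = 2.5·4 − 16.5·23 = -369.5000; (r_i+r_j)·cross = 19·-369.5000 = -7020.5000
edge 1: (16.5,4)→(9.5,40)  cross = 16.5·40 − 9.5·4 = 622.0000; (r_i+r_j)·cross = 26·622.0000 = 16172.0000
edge 2: (9.5,40)→(2.5,23)  cross = 9.5·23 − 2.5·40 = 118.5000; (r_i+r_j)·cross = 12·118.5000 = 1422.0000
Σcross = 371.0000 → A = |Σcross|/2 = 185.5000 mm²
Σ(r_i+r_j)·cross = 10573.5000 → first moment M = |Σ|/6 = 1762.2500
R_c = M/A = 1762.2500/185.5000 = 9.5000 mm
θ = 52° = 0.907571 rad
V = θ·R_c·A = 0.907571·9.5000·185.5000 = 1599.367 mm³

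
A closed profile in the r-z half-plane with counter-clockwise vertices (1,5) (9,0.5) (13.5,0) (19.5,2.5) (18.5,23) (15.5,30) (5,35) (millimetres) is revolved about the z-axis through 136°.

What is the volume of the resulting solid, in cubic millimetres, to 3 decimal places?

Volume = 12080.928 mm³

Profile (r,z), 7 vertices: (1,5) (9,0.5) (13.5,0) (19.5,2.5) (18.5,23) (15.5,30) (5,35)
edge 0: (1,5)→(9,0.5)  cross = 1·0.5 − 9·5 = -44.5000; (r_i+r_j)·cross = 10·-44.5000 = -445.0000
edge 1: (9,0.5)→(13.5,0)  cross = 9·0 − 13.5·0.5 = -6.7500; (r_i+r_j)·cross = 22.5·-6.7500 = -151.8750
edge 2: (13.5,0)→(19.5,2.5)  cross = 13.5·2.5 − 19.5·0 = 33.7500; (r_i+r_j)·cross = 33·33.7500 = 1113.7500
edge 3: (19.5,2.5)→(18.5,23)  cross = 19.5·23 − 18.5·2.5 = 402.2500; (r_i+r_j)·cross = 38·402.2500 = 15285.5000
edge 4: (18.5,23)→(15.5,30)  cross = 18.5·30 − 15.5·23 = 198.5000; (r_i+r_j)·cross = 34·198.5000 = 6749.0000
edge 5: (15.5,30)→(5,35)  cross = 15.5·35 − 5·30 = 392.5000; (r_i+r_j)·cross = 20.5·392.5000 = 8046.2500
edge 6: (5,35)→(1,5)  cross = 5·5 − 1·35 = -10.0000; (r_i+r_j)·cross = 6·-10.0000 = -60.0000
Σcross = 965.7500 → A = |Σcross|/2 = 482.8750 mm²
Σ(r_i+r_j)·cross = 30537.6250 → first moment M = |Σ|/6 = 5089.6042
R_c = M/A = 5089.6042/482.8750 = 10.5402 mm
θ = 136° = 2.373648 rad
V = θ·R_c·A = 2.373648·10.5402·482.8750 = 12080.928 mm³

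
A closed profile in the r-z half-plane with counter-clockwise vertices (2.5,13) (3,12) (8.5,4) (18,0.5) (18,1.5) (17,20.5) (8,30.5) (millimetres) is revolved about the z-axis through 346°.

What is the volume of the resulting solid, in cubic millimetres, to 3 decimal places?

Profile (r,z), 7 vertices: (2.5,13) (3,12) (8.5,4) (18,0.5) (18,1.5) (17,20.5) (8,30.5)
edge 0: (2.5,13)→(3,12)  cross = 2.5·12 − 3·13 = -9.0000; (r_i+r_j)·cross = 5.5·-9.0000 = -49.5000
edge 1: (3,12)→(8.5,4)  cross = 3·4 − 8.5·12 = -90.0000; (r_i+r_j)·cross = 11.5·-90.0000 = -1035.0000
edge 2: (8.5,4)→(18,0.5)  cross = 8.5·0.5 − 18·4 = -67.7500; (r_i+r_j)·cross = 26.5·-67.7500 = -1795.3750
edge 3: (18,0.5)→(18,1.5)  cross = 18·1.5 − 18·0.5 = 18.0000; (r_i+r_j)·cross = 36·18.0000 = 648.0000
edge 4: (18,1.5)→(17,20.5)  cross = 18·20.5 − 17·1.5 = 343.5000; (r_i+r_j)·cross = 35·343.5000 = 12022.5000
edge 5: (17,20.5)→(8,30.5)  cross = 17·30.5 − 8·20.5 = 354.5000; (r_i+r_j)·cross = 25·354.5000 = 8862.5000
edge 6: (8,30.5)→(2.5,13)  cross = 8·13 − 2.5·30.5 = 27.7500; (r_i+r_j)·cross = 10.5·27.7500 = 291.3750
Σcross = 577.0000 → A = |Σcross|/2 = 288.5000 mm²
Σ(r_i+r_j)·cross = 18944.5000 → first moment M = |Σ|/6 = 3157.4167
R_c = M/A = 3157.4167/288.5000 = 10.9443 mm
θ = 346° = 6.038839 rad
V = θ·R_c·A = 6.038839·10.9443·288.5000 = 19067.132 mm³

Volume = 19067.132 mm³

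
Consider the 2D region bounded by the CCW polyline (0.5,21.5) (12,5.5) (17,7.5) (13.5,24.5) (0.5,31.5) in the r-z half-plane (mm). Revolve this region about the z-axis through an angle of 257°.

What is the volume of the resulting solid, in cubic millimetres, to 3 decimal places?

Volume = 9045.751 mm³

Profile (r,z), 5 vertices: (0.5,21.5) (12,5.5) (17,7.5) (13.5,24.5) (0.5,31.5)
edge 0: (0.5,21.5)→(12,5.5)  cross = 0.5·5.5 − 12·21.5 = -255.2500; (r_i+r_j)·cross = 12.5·-255.2500 = -3190.6250
edge 1: (12,5.5)→(17,7.5)  cross = 12·7.5 − 17·5.5 = -3.5000; (r_i+r_j)·cross = 29·-3.5000 = -101.5000
edge 2: (17,7.5)→(13.5,24.5)  cross = 17·24.5 − 13.5·7.5 = 315.2500; (r_i+r_j)·cross = 30.5·315.2500 = 9615.1250
edge 3: (13.5,24.5)→(0.5,31.5)  cross = 13.5·31.5 − 0.5·24.5 = 413.0000; (r_i+r_j)·cross = 14·413.0000 = 5782.0000
edge 4: (0.5,31.5)→(0.5,21.5)  cross = 0.5·21.5 − 0.5·31.5 = -5.0000; (r_i+r_j)·cross = 1·-5.0000 = -5.0000
Σcross = 464.5000 → A = |Σcross|/2 = 232.2500 mm²
Σ(r_i+r_j)·cross = 12100.0000 → first moment M = |Σ|/6 = 2016.6667
R_c = M/A = 2016.6667/232.2500 = 8.6832 mm
θ = 257° = 4.485496 rad
V = θ·R_c·A = 4.485496·8.6832·232.2500 = 9045.751 mm³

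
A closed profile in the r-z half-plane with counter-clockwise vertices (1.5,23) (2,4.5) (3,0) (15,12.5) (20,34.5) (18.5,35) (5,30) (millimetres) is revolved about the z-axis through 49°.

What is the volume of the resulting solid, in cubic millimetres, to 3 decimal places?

Volume = 3078.048 mm³

Profile (r,z), 7 vertices: (1.5,23) (2,4.5) (3,0) (15,12.5) (20,34.5) (18.5,35) (5,30)
edge 0: (1.5,23)→(2,4.5)  cross = 1.5·4.5 − 2·23 = -39.2500; (r_i+r_j)·cross = 3.5·-39.2500 = -137.3750
edge 1: (2,4.5)→(3,0)  cross = 2·0 − 3·4.5 = -13.5000; (r_i+r_j)·cross = 5·-13.5000 = -67.5000
edge 2: (3,0)→(15,12.5)  cross = 3·12.5 − 15·0 = 37.5000; (r_i+r_j)·cross = 18·37.5000 = 675.0000
edge 3: (15,12.5)→(20,34.5)  cross = 15·34.5 − 20·12.5 = 267.5000; (r_i+r_j)·cross = 35·267.5000 = 9362.5000
edge 4: (20,34.5)→(18.5,35)  cross = 20·35 − 18.5·34.5 = 61.7500; (r_i+r_j)·cross = 38.5·61.7500 = 2377.3750
edge 5: (18.5,35)→(5,30)  cross = 18.5·30 − 5·35 = 380.0000; (r_i+r_j)·cross = 23.5·380.0000 = 8930.0000
edge 6: (5,30)→(1.5,23)  cross = 5·23 − 1.5·30 = 70.0000; (r_i+r_j)·cross = 6.5·70.0000 = 455.0000
Σcross = 764.0000 → A = |Σcross|/2 = 382.0000 mm²
Σ(r_i+r_j)·cross = 21595.0000 → first moment M = |Σ|/6 = 3599.1667
R_c = M/A = 3599.1667/382.0000 = 9.4219 mm
θ = 49° = 0.855211 rad
V = θ·R_c·A = 0.855211·9.4219·382.0000 = 3078.048 mm³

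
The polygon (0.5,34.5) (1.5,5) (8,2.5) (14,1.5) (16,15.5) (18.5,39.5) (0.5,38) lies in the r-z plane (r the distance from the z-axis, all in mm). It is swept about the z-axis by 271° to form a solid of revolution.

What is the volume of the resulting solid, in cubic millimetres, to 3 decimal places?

Volume = 23438.142 mm³

Profile (r,z), 7 vertices: (0.5,34.5) (1.5,5) (8,2.5) (14,1.5) (16,15.5) (18.5,39.5) (0.5,38)
edge 0: (0.5,34.5)→(1.5,5)  cross = 0.5·5 − 1.5·34.5 = -49.2500; (r_i+r_j)·cross = 2·-49.2500 = -98.5000
edge 1: (1.5,5)→(8,2.5)  cross = 1.5·2.5 − 8·5 = -36.2500; (r_i+r_j)·cross = 9.5·-36.2500 = -344.3750
edge 2: (8,2.5)→(14,1.5)  cross = 8·1.5 − 14·2.5 = -23.0000; (r_i+r_j)·cross = 22·-23.0000 = -506.0000
edge 3: (14,1.5)→(16,15.5)  cross = 14·15.5 − 16·1.5 = 193.0000; (r_i+r_j)·cross = 30·193.0000 = 5790.0000
edge 4: (16,15.5)→(18.5,39.5)  cross = 16·39.5 − 18.5·15.5 = 345.2500; (r_i+r_j)·cross = 34.5·345.2500 = 11911.1250
edge 5: (18.5,39.5)→(0.5,38)  cross = 18.5·38 − 0.5·39.5 = 683.2500; (r_i+r_j)·cross = 19·683.2500 = 12981.7500
edge 6: (0.5,38)→(0.5,34.5)  cross = 0.5·34.5 − 0.5·38 = -1.7500; (r_i+r_j)·cross = 1·-1.7500 = -1.7500
Σcross = 1111.2500 → A = |Σcross|/2 = 555.6250 mm²
Σ(r_i+r_j)·cross = 29732.2500 → first moment M = |Σ|/6 = 4955.3750
R_c = M/A = 4955.3750/555.6250 = 8.9186 mm
θ = 271° = 4.729842 rad
V = θ·R_c·A = 4.729842·8.9186·555.6250 = 23438.142 mm³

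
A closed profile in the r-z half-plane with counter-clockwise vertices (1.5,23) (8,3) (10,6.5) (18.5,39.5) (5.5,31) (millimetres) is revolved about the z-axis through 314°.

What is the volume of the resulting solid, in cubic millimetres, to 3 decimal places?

Volume = 14277.297 mm³

Profile (r,z), 5 vertices: (1.5,23) (8,3) (10,6.5) (18.5,39.5) (5.5,31)
edge 0: (1.5,23)→(8,3)  cross = 1.5·3 − 8·23 = -179.5000; (r_i+r_j)·cross = 9.5·-179.5000 = -1705.2500
edge 1: (8,3)→(10,6.5)  cross = 8·6.5 − 10·3 = 22.0000; (r_i+r_j)·cross = 18·22.0000 = 396.0000
edge 2: (10,6.5)→(18.5,39.5)  cross = 10·39.5 − 18.5·6.5 = 274.7500; (r_i+r_j)·cross = 28.5·274.7500 = 7830.3750
edge 3: (18.5,39.5)→(5.5,31)  cross = 18.5·31 − 5.5·39.5 = 356.2500; (r_i+r_j)·cross = 24·356.2500 = 8550.0000
edge 4: (5.5,31)→(1.5,23)  cross = 5.5·23 − 1.5·31 = 80.0000; (r_i+r_j)·cross = 7·80.0000 = 560.0000
Σcross = 553.5000 → A = |Σcross|/2 = 276.7500 mm²
Σ(r_i+r_j)·cross = 15631.1250 → first moment M = |Σ|/6 = 2605.1875
R_c = M/A = 2605.1875/276.7500 = 9.4135 mm
θ = 314° = 5.480334 rad
V = θ·R_c·A = 5.480334·9.4135·276.7500 = 14277.297 mm³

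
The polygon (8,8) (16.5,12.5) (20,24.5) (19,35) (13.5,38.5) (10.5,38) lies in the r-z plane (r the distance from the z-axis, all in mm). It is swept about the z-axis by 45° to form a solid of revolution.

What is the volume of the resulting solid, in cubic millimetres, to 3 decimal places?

Profile (r,z), 6 vertices: (8,8) (16.5,12.5) (20,24.5) (19,35) (13.5,38.5) (10.5,38)
edge 0: (8,8)→(16.5,12.5)  cross = 8·12.5 − 16.5·8 = -32.0000; (r_i+r_j)·cross = 24.5·-32.0000 = -784.0000
edge 1: (16.5,12.5)→(20,24.5)  cross = 16.5·24.5 − 20·12.5 = 154.2500; (r_i+r_j)·cross = 36.5·154.2500 = 5630.1250
edge 2: (20,24.5)→(19,35)  cross = 20·35 − 19·24.5 = 234.5000; (r_i+r_j)·cross = 39·234.5000 = 9145.5000
edge 3: (19,35)→(13.5,38.5)  cross = 19·38.5 − 13.5·35 = 259.0000; (r_i+r_j)·cross = 32.5·259.0000 = 8417.5000
edge 4: (13.5,38.5)→(10.5,38)  cross = 13.5·38 − 10.5·38.5 = 108.7500; (r_i+r_j)·cross = 24·108.7500 = 2610.0000
edge 5: (10.5,38)→(8,8)  cross = 10.5·8 − 8·38 = -220.0000; (r_i+r_j)·cross = 18.5·-220.0000 = -4070.0000
Σcross = 504.5000 → A = |Σcross|/2 = 252.2500 mm²
Σ(r_i+r_j)·cross = 20949.1250 → first moment M = |Σ|/6 = 3491.5208
R_c = M/A = 3491.5208/252.2500 = 13.8415 mm
θ = 45° = 0.785398 rad
V = θ·R_c·A = 0.785398·13.8415·252.2500 = 2742.234 mm³

Volume = 2742.234 mm³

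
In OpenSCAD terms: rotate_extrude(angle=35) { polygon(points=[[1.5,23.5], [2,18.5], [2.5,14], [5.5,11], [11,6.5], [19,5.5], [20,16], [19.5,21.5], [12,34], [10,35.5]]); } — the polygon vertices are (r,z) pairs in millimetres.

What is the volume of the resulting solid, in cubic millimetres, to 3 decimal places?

Profile (r,z), 10 vertices: (1.5,23.5) (2,18.5) (2.5,14) (5.5,11) (11,6.5) (19,5.5) (20,16) (19.5,21.5) (12,34) (10,35.5)
edge 0: (1.5,23.5)→(2,18.5)  cross = 1.5·18.5 − 2·23.5 = -19.2500; (r_i+r_j)·cross = 3.5·-19.2500 = -67.3750
edge 1: (2,18.5)→(2.5,14)  cross = 2·14 − 2.5·18.5 = -18.2500; (r_i+r_j)·cross = 4.5·-18.2500 = -82.1250
edge 2: (2.5,14)→(5.5,11)  cross = 2.5·11 − 5.5·14 = -49.5000; (r_i+r_j)·cross = 8·-49.5000 = -396.0000
edge 3: (5.5,11)→(11,6.5)  cross = 5.5·6.5 − 11·11 = -85.2500; (r_i+r_j)·cross = 16.5·-85.2500 = -1406.6250
edge 4: (11,6.5)→(19,5.5)  cross = 11·5.5 − 19·6.5 = -63.0000; (r_i+r_j)·cross = 30·-63.0000 = -1890.0000
edge 5: (19,5.5)→(20,16)  cross = 19·16 − 20·5.5 = 194.0000; (r_i+r_j)·cross = 39·194.0000 = 7566.0000
edge 6: (20,16)→(19.5,21.5)  cross = 20·21.5 − 19.5·16 = 118.0000; (r_i+r_j)·cross = 39.5·118.0000 = 4661.0000
edge 7: (19.5,21.5)→(12,34)  cross = 19.5·34 − 12·21.5 = 405.0000; (r_i+r_j)·cross = 31.5·405.0000 = 12757.5000
edge 8: (12,34)→(10,35.5)  cross = 12·35.5 − 10·34 = 86.0000; (r_i+r_j)·cross = 22·86.0000 = 1892.0000
edge 9: (10,35.5)→(1.5,23.5)  cross = 10·23.5 − 1.5·35.5 = 181.7500; (r_i+r_j)·cross = 11.5·181.7500 = 2090.1250
Σcross = 749.5000 → A = |Σcross|/2 = 374.7500 mm²
Σ(r_i+r_j)·cross = 25124.5000 → first moment M = |Σ|/6 = 4187.4167
R_c = M/A = 4187.4167/374.7500 = 11.1739 mm
θ = 35° = 0.610865 rad
V = θ·R_c·A = 0.610865·11.1739·374.7500 = 2557.947 mm³

Volume = 2557.947 mm³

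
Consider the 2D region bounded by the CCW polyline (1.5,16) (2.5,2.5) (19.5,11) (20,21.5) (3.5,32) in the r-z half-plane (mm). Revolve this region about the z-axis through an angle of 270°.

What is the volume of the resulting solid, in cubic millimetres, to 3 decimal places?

Profile (r,z), 5 vertices: (1.5,16) (2.5,2.5) (19.5,11) (20,21.5) (3.5,32)
edge 0: (1.5,16)→(2.5,2.5)  cross = 1.5·2.5 − 2.5·16 = -36.2500; (r_i+r_j)·cross = 4·-36.2500 = -145.0000
edge 1: (2.5,2.5)→(19.5,11)  cross = 2.5·11 − 19.5·2.5 = -21.2500; (r_i+r_j)·cross = 22·-21.2500 = -467.5000
edge 2: (19.5,11)→(20,21.5)  cross = 19.5·21.5 − 20·11 = 199.2500; (r_i+r_j)·cross = 39.5·199.2500 = 7870.3750
edge 3: (20,21.5)→(3.5,32)  cross = 20·32 − 3.5·21.5 = 564.7500; (r_i+r_j)·cross = 23.5·564.7500 = 13271.6250
edge 4: (3.5,32)→(1.5,16)  cross = 3.5·16 − 1.5·32 = 8.0000; (r_i+r_j)·cross = 5·8.0000 = 40.0000
Σcross = 714.5000 → A = |Σcross|/2 = 357.2500 mm²
Σ(r_i+r_j)·cross = 20569.5000 → first moment M = |Σ|/6 = 3428.2500
R_c = M/A = 3428.2500/357.2500 = 9.5962 mm
θ = 270° = 4.712389 rad
V = θ·R_c·A = 4.712389·9.5962·357.2500 = 16155.248 mm³

Volume = 16155.248 mm³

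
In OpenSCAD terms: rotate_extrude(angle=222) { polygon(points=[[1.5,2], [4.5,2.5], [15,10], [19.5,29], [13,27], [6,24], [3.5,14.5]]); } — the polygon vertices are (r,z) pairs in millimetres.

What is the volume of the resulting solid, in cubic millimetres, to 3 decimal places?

Profile (r,z), 7 vertices: (1.5,2) (4.5,2.5) (15,10) (19.5,29) (13,27) (6,24) (3.5,14.5)
edge 0: (1.5,2)→(4.5,2.5)  cross = 1.5·2.5 − 4.5·2 = -5.2500; (r_i+r_j)·cross = 6·-5.2500 = -31.5000
edge 1: (4.5,2.5)→(15,10)  cross = 4.5·10 − 15·2.5 = 7.5000; (r_i+r_j)·cross = 19.5·7.5000 = 146.2500
edge 2: (15,10)→(19.5,29)  cross = 15·29 − 19.5·10 = 240.0000; (r_i+r_j)·cross = 34.5·240.0000 = 8280.0000
edge 3: (19.5,29)→(13,27)  cross = 19.5·27 − 13·29 = 149.5000; (r_i+r_j)·cross = 32.5·149.5000 = 4858.7500
edge 4: (13,27)→(6,24)  cross = 13·24 − 6·27 = 150.0000; (r_i+r_j)·cross = 19·150.0000 = 2850.0000
edge 5: (6,24)→(3.5,14.5)  cross = 6·14.5 − 3.5·24 = 3.0000; (r_i+r_j)·cross = 9.5·3.0000 = 28.5000
edge 6: (3.5,14.5)→(1.5,2)  cross = 3.5·2 − 1.5·14.5 = -14.7500; (r_i+r_j)·cross = 5·-14.7500 = -73.7500
Σcross = 530.0000 → A = |Σcross|/2 = 265.0000 mm²
Σ(r_i+r_j)·cross = 16058.2500 → first moment M = |Σ|/6 = 2676.3750
R_c = M/A = 2676.3750/265.0000 = 10.0995 mm
θ = 222° = 3.874631 rad
V = θ·R_c·A = 3.874631·10.0995·265.0000 = 10369.965 mm³

Volume = 10369.965 mm³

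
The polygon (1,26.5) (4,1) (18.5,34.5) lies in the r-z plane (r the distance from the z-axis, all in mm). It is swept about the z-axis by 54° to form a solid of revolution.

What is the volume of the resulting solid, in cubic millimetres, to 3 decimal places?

Profile (r,z), 3 vertices: (1,26.5) (4,1) (18.5,34.5)
edge 0: (1,26.5)→(4,1)  cross = 1·1 − 4·26.5 = -105.0000; (r_i+r_j)·cross = 5·-105.0000 = -525.0000
edge 1: (4,1)→(18.5,34.5)  cross = 4·34.5 − 18.5·1 = 119.5000; (r_i+r_j)·cross = 22.5·119.5000 = 2688.7500
edge 2: (18.5,34.5)→(1,26.5)  cross = 18.5·26.5 − 1·34.5 = 455.7500; (r_i+r_j)·cross = 19.5·455.7500 = 8887.1250
Σcross = 470.2500 → A = |Σcross|/2 = 235.1250 mm²
Σ(r_i+r_j)·cross = 11050.8750 → first moment M = |Σ|/6 = 1841.8125
R_c = M/A = 1841.8125/235.1250 = 7.8333 mm
θ = 54° = 0.942478 rad
V = θ·R_c·A = 0.942478·7.8333·235.1250 = 1735.867 mm³

Volume = 1735.867 mm³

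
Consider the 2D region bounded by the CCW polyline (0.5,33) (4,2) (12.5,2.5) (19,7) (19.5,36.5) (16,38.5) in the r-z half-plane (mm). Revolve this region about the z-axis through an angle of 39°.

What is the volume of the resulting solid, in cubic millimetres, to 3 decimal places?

Profile (r,z), 6 vertices: (0.5,33) (4,2) (12.5,2.5) (19,7) (19.5,36.5) (16,38.5)
edge 0: (0.5,33)→(4,2)  cross = 0.5·2 − 4·33 = -131.0000; (r_i+r_j)·cross = 4.5·-131.0000 = -589.5000
edge 1: (4,2)→(12.5,2.5)  cross = 4·2.5 − 12.5·2 = -15.0000; (r_i+r_j)·cross = 16.5·-15.0000 = -247.5000
edge 2: (12.5,2.5)→(19,7)  cross = 12.5·7 − 19·2.5 = 40.0000; (r_i+r_j)·cross = 31.5·40.0000 = 1260.0000
edge 3: (19,7)→(19.5,36.5)  cross = 19·36.5 − 19.5·7 = 557.0000; (r_i+r_j)·cross = 38.5·557.0000 = 21444.5000
edge 4: (19.5,36.5)→(16,38.5)  cross = 19.5·38.5 − 16·36.5 = 166.7500; (r_i+r_j)·cross = 35.5·166.7500 = 5919.6250
edge 5: (16,38.5)→(0.5,33)  cross = 16·33 − 0.5·38.5 = 508.7500; (r_i+r_j)·cross = 16.5·508.7500 = 8394.3750
Σcross = 1126.5000 → A = |Σcross|/2 = 563.2500 mm²
Σ(r_i+r_j)·cross = 36181.5000 → first moment M = |Σ|/6 = 6030.2500
R_c = M/A = 6030.2500/563.2500 = 10.7062 mm
θ = 39° = 0.680678 rad
V = θ·R_c·A = 0.680678·10.7062·563.2500 = 4104.661 mm³

Volume = 4104.661 mm³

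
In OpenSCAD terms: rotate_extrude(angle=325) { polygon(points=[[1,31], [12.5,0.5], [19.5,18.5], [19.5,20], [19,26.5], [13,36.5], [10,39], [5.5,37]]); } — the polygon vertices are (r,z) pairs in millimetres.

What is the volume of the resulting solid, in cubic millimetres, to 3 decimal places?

Profile (r,z), 8 vertices: (1,31) (12.5,0.5) (19.5,18.5) (19.5,20) (19,26.5) (13,36.5) (10,39) (5.5,37)
edge 0: (1,31)→(12.5,0.5)  cross = 1·0.5 − 12.5·31 = -387.0000; (r_i+r_j)·cross = 13.5·-387.0000 = -5224.5000
edge 1: (12.5,0.5)→(19.5,18.5)  cross = 12.5·18.5 − 19.5·0.5 = 221.5000; (r_i+r_j)·cross = 32·221.5000 = 7088.0000
edge 2: (19.5,18.5)→(19.5,20)  cross = 19.5·20 − 19.5·18.5 = 29.2500; (r_i+r_j)·cross = 39·29.2500 = 1140.7500
edge 3: (19.5,20)→(19,26.5)  cross = 19.5·26.5 − 19·20 = 136.7500; (r_i+r_j)·cross = 38.5·136.7500 = 5264.8750
edge 4: (19,26.5)→(13,36.5)  cross = 19·36.5 − 13·26.5 = 349.0000; (r_i+r_j)·cross = 32·349.0000 = 11168.0000
edge 5: (13,36.5)→(10,39)  cross = 13·39 − 10·36.5 = 142.0000; (r_i+r_j)·cross = 23·142.0000 = 3266.0000
edge 6: (10,39)→(5.5,37)  cross = 10·37 − 5.5·39 = 155.5000; (r_i+r_j)·cross = 15.5·155.5000 = 2410.2500
edge 7: (5.5,37)→(1,31)  cross = 5.5·31 − 1·37 = 133.5000; (r_i+r_j)·cross = 6.5·133.5000 = 867.7500
Σcross = 780.5000 → A = |Σcross|/2 = 390.2500 mm²
Σ(r_i+r_j)·cross = 25981.1250 → first moment M = |Σ|/6 = 4330.1875
R_c = M/A = 4330.1875/390.2500 = 11.0959 mm
θ = 325° = 5.672320 rad
V = θ·R_c·A = 5.672320·11.0959·390.2500 = 24562.209 mm³

Volume = 24562.209 mm³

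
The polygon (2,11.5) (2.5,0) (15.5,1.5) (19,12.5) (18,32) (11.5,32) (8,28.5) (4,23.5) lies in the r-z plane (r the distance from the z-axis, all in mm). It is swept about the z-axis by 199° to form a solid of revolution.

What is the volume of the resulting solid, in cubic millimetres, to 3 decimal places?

Volume = 16339.911 mm³

Profile (r,z), 8 vertices: (2,11.5) (2.5,0) (15.5,1.5) (19,12.5) (18,32) (11.5,32) (8,28.5) (4,23.5)
edge 0: (2,11.5)→(2.5,0)  cross = 2·0 − 2.5·11.5 = -28.7500; (r_i+r_j)·cross = 4.5·-28.7500 = -129.3750
edge 1: (2.5,0)→(15.5,1.5)  cross = 2.5·1.5 − 15.5·0 = 3.7500; (r_i+r_j)·cross = 18·3.7500 = 67.5000
edge 2: (15.5,1.5)→(19,12.5)  cross = 15.5·12.5 − 19·1.5 = 165.2500; (r_i+r_j)·cross = 34.5·165.2500 = 5701.1250
edge 3: (19,12.5)→(18,32)  cross = 19·32 − 18·12.5 = 383.0000; (r_i+r_j)·cross = 37·383.0000 = 14171.0000
edge 4: (18,32)→(11.5,32)  cross = 18·32 − 11.5·32 = 208.0000; (r_i+r_j)·cross = 29.5·208.0000 = 6136.0000
edge 5: (11.5,32)→(8,28.5)  cross = 11.5·28.5 − 8·32 = 71.7500; (r_i+r_j)·cross = 19.5·71.7500 = 1399.1250
edge 6: (8,28.5)→(4,23.5)  cross = 8·23.5 − 4·28.5 = 74.0000; (r_i+r_j)·cross = 12·74.0000 = 888.0000
edge 7: (4,23.5)→(2,11.5)  cross = 4·11.5 − 2·23.5 = -1.0000; (r_i+r_j)·cross = 6·-1.0000 = -6.0000
Σcross = 876.0000 → A = |Σcross|/2 = 438.0000 mm²
Σ(r_i+r_j)·cross = 28227.3750 → first moment M = |Σ|/6 = 4704.5625
R_c = M/A = 4704.5625/438.0000 = 10.7410 mm
θ = 199° = 3.473205 rad
V = θ·R_c·A = 3.473205·10.7410·438.0000 = 16339.911 mm³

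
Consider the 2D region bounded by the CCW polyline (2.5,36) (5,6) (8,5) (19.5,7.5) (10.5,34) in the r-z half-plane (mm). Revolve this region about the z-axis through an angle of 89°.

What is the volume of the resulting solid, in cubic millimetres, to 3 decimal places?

Profile (r,z), 5 vertices: (2.5,36) (5,6) (8,5) (19.5,7.5) (10.5,34)
edge 0: (2.5,36)→(5,6)  cross = 2.5·6 − 5·36 = -165.0000; (r_i+r_j)·cross = 7.5·-165.0000 = -1237.5000
edge 1: (5,6)→(8,5)  cross = 5·5 − 8·6 = -23.0000; (r_i+r_j)·cross = 13·-23.0000 = -299.0000
edge 2: (8,5)→(19.5,7.5)  cross = 8·7.5 − 19.5·5 = -37.5000; (r_i+r_j)·cross = 27.5·-37.5000 = -1031.2500
edge 3: (19.5,7.5)→(10.5,34)  cross = 19.5·34 − 10.5·7.5 = 584.2500; (r_i+r_j)·cross = 30·584.2500 = 17527.5000
edge 4: (10.5,34)→(2.5,36)  cross = 10.5·36 − 2.5·34 = 293.0000; (r_i+r_j)·cross = 13·293.0000 = 3809.0000
Σcross = 651.7500 → A = |Σcross|/2 = 325.8750 mm²
Σ(r_i+r_j)·cross = 18768.7500 → first moment M = |Σ|/6 = 3128.1250
R_c = M/A = 3128.1250/325.8750 = 9.5992 mm
θ = 89° = 1.553343 rad
V = θ·R_c·A = 1.553343·9.5992·325.8750 = 4859.051 mm³

Volume = 4859.051 mm³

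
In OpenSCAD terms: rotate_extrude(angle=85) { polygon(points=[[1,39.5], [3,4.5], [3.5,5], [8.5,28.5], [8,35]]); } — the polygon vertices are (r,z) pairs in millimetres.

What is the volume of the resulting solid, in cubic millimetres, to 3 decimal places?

Profile (r,z), 5 vertices: (1,39.5) (3,4.5) (3.5,5) (8.5,28.5) (8,35)
edge 0: (1,39.5)→(3,4.5)  cross = 1·4.5 − 3·39.5 = -114.0000; (r_i+r_j)·cross = 4·-114.0000 = -456.0000
edge 1: (3,4.5)→(3.5,5)  cross = 3·5 − 3.5·4.5 = -0.7500; (r_i+r_j)·cross = 6.5·-0.7500 = -4.8750
edge 2: (3.5,5)→(8.5,28.5)  cross = 3.5·28.5 − 8.5·5 = 57.2500; (r_i+r_j)·cross = 12·57.2500 = 687.0000
edge 3: (8.5,28.5)→(8,35)  cross = 8.5·35 − 8·28.5 = 69.5000; (r_i+r_j)·cross = 16.5·69.5000 = 1146.7500
edge 4: (8,35)→(1,39.5)  cross = 8·39.5 − 1·35 = 281.0000; (r_i+r_j)·cross = 9·281.0000 = 2529.0000
Σcross = 293.0000 → A = |Σcross|/2 = 146.5000 mm²
Σ(r_i+r_j)·cross = 3901.8750 → first moment M = |Σ|/6 = 650.3125
R_c = M/A = 650.3125/146.5000 = 4.4390 mm
θ = 85° = 1.483530 rad
V = θ·R_c·A = 1.483530·4.4390·146.5000 = 964.758 mm³

Volume = 964.758 mm³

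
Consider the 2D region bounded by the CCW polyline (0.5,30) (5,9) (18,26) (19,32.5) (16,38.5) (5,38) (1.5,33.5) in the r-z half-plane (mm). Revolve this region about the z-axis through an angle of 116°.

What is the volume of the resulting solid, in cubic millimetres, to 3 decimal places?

Profile (r,z), 7 vertices: (0.5,30) (5,9) (18,26) (19,32.5) (16,38.5) (5,38) (1.5,33.5)
edge 0: (0.5,30)→(5,9)  cross = 0.5·9 − 5·30 = -145.5000; (r_i+r_j)·cross = 5.5·-145.5000 = -800.2500
edge 1: (5,9)→(18,26)  cross = 5·26 − 18·9 = -32.0000; (r_i+r_j)·cross = 23·-32.0000 = -736.0000
edge 2: (18,26)→(19,32.5)  cross = 18·32.5 − 19·26 = 91.0000; (r_i+r_j)·cross = 37·91.0000 = 3367.0000
edge 3: (19,32.5)→(16,38.5)  cross = 19·38.5 − 16·32.5 = 211.5000; (r_i+r_j)·cross = 35·211.5000 = 7402.5000
edge 4: (16,38.5)→(5,38)  cross = 16·38 − 5·38.5 = 415.5000; (r_i+r_j)·cross = 21·415.5000 = 8725.5000
edge 5: (5,38)→(1.5,33.5)  cross = 5·33.5 − 1.5·38 = 110.5000; (r_i+r_j)·cross = 6.5·110.5000 = 718.2500
edge 6: (1.5,33.5)→(0.5,30)  cross = 1.5·30 − 0.5·33.5 = 28.2500; (r_i+r_j)·cross = 2·28.2500 = 56.5000
Σcross = 679.2500 → A = |Σcross|/2 = 339.6250 mm²
Σ(r_i+r_j)·cross = 18733.5000 → first moment M = |Σ|/6 = 3122.2500
R_c = M/A = 3122.2500/339.6250 = 9.1932 mm
θ = 116° = 2.024582 rad
V = θ·R_c·A = 2.024582·9.1932·339.6250 = 6321.251 mm³

Volume = 6321.251 mm³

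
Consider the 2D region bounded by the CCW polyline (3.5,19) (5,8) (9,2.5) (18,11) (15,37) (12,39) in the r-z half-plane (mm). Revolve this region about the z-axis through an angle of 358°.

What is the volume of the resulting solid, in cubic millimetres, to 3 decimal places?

Volume = 22716.398 mm³

Profile (r,z), 6 vertices: (3.5,19) (5,8) (9,2.5) (18,11) (15,37) (12,39)
edge 0: (3.5,19)→(5,8)  cross = 3.5·8 − 5·19 = -67.0000; (r_i+r_j)·cross = 8.5·-67.0000 = -569.5000
edge 1: (5,8)→(9,2.5)  cross = 5·2.5 − 9·8 = -59.5000; (r_i+r_j)·cross = 14·-59.5000 = -833.0000
edge 2: (9,2.5)→(18,11)  cross = 9·11 − 18·2.5 = 54.0000; (r_i+r_j)·cross = 27·54.0000 = 1458.0000
edge 3: (18,11)→(15,37)  cross = 18·37 − 15·11 = 501.0000; (r_i+r_j)·cross = 33·501.0000 = 16533.0000
edge 4: (15,37)→(12,39)  cross = 15·39 − 12·37 = 141.0000; (r_i+r_j)·cross = 27·141.0000 = 3807.0000
edge 5: (12,39)→(3.5,19)  cross = 12·19 − 3.5·39 = 91.5000; (r_i+r_j)·cross = 15.5·91.5000 = 1418.2500
Σcross = 661.0000 → A = |Σcross|/2 = 330.5000 mm²
Σ(r_i+r_j)·cross = 21813.7500 → first moment M = |Σ|/6 = 3635.6250
R_c = M/A = 3635.6250/330.5000 = 11.0004 mm
θ = 358° = 6.248279 rad
V = θ·R_c·A = 6.248279·11.0004·330.5000 = 22716.398 mm³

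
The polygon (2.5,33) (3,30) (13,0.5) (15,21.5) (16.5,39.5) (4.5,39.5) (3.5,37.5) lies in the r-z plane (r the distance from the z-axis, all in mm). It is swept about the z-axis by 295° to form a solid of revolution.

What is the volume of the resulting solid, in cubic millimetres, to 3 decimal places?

Profile (r,z), 7 vertices: (2.5,33) (3,30) (13,0.5) (15,21.5) (16.5,39.5) (4.5,39.5) (3.5,37.5)
edge 0: (2.5,33)→(3,30)  cross = 2.5·30 − 3·33 = -24.0000; (r_i+r_j)·cross = 5.5·-24.0000 = -132.0000
edge 1: (3,30)→(13,0.5)  cross = 3·0.5 − 13·30 = -388.5000; (r_i+r_j)·cross = 16·-388.5000 = -6216.0000
edge 2: (13,0.5)→(15,21.5)  cross = 13·21.5 − 15·0.5 = 272.0000; (r_i+r_j)·cross = 28·272.0000 = 7616.0000
edge 3: (15,21.5)→(16.5,39.5)  cross = 15·39.5 − 16.5·21.5 = 237.7500; (r_i+r_j)·cross = 31.5·237.7500 = 7489.1250
edge 4: (16.5,39.5)→(4.5,39.5)  cross = 16.5·39.5 − 4.5·39.5 = 474.0000; (r_i+r_j)·cross = 21·474.0000 = 9954.0000
edge 5: (4.5,39.5)→(3.5,37.5)  cross = 4.5·37.5 − 3.5·39.5 = 30.5000; (r_i+r_j)·cross = 8·30.5000 = 244.0000
edge 6: (3.5,37.5)→(2.5,33)  cross = 3.5·33 − 2.5·37.5 = 21.7500; (r_i+r_j)·cross = 6·21.7500 = 130.5000
Σcross = 623.5000 → A = |Σcross|/2 = 311.7500 mm²
Σ(r_i+r_j)·cross = 19085.6250 → first moment M = |Σ|/6 = 3180.9375
R_c = M/A = 3180.9375/311.7500 = 10.2035 mm
θ = 295° = 5.148721 rad
V = θ·R_c·A = 5.148721·10.2035·311.7500 = 16377.761 mm³

Volume = 16377.761 mm³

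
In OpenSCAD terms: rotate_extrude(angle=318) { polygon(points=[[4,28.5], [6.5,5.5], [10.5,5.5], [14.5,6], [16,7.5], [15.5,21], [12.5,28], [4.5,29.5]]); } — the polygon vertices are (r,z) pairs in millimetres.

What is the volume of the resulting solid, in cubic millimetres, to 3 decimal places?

Profile (r,z), 8 vertices: (4,28.5) (6.5,5.5) (10.5,5.5) (14.5,6) (16,7.5) (15.5,21) (12.5,28) (4.5,29.5)
edge 0: (4,28.5)→(6.5,5.5)  cross = 4·5.5 − 6.5·28.5 = -163.2500; (r_i+r_j)·cross = 10.5·-163.2500 = -1714.1250
edge 1: (6.5,5.5)→(10.5,5.5)  cross = 6.5·5.5 − 10.5·5.5 = -22.0000; (r_i+r_j)·cross = 17·-22.0000 = -374.0000
edge 2: (10.5,5.5)→(14.5,6)  cross = 10.5·6 − 14.5·5.5 = -16.7500; (r_i+r_j)·cross = 25·-16.7500 = -418.7500
edge 3: (14.5,6)→(16,7.5)  cross = 14.5·7.5 − 16·6 = 12.7500; (r_i+r_j)·cross = 30.5·12.7500 = 388.8750
edge 4: (16,7.5)→(15.5,21)  cross = 16·21 − 15.5·7.5 = 219.7500; (r_i+r_j)·cross = 31.5·219.7500 = 6922.1250
edge 5: (15.5,21)→(12.5,28)  cross = 15.5·28 − 12.5·21 = 171.5000; (r_i+r_j)·cross = 28·171.5000 = 4802.0000
edge 6: (12.5,28)→(4.5,29.5)  cross = 12.5·29.5 − 4.5·28 = 242.7500; (r_i+r_j)·cross = 17·242.7500 = 4126.7500
edge 7: (4.5,29.5)→(4,28.5)  cross = 4.5·28.5 − 4·29.5 = 10.2500; (r_i+r_j)·cross = 8.5·10.2500 = 87.1250
Σcross = 455.0000 → A = |Σcross|/2 = 227.5000 mm²
Σ(r_i+r_j)·cross = 13820.0000 → first moment M = |Σ|/6 = 2303.3333
R_c = M/A = 2303.3333/227.5000 = 10.1245 mm
θ = 318° = 5.550147 rad
V = θ·R_c·A = 5.550147·10.1245·227.5000 = 12783.839 mm³

Volume = 12783.839 mm³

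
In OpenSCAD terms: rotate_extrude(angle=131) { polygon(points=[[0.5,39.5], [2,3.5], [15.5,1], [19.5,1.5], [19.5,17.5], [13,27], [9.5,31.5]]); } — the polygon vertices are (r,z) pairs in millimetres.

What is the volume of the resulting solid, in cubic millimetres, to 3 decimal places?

Profile (r,z), 7 vertices: (0.5,39.5) (2,3.5) (15.5,1) (19.5,1.5) (19.5,17.5) (13,27) (9.5,31.5)
edge 0: (0.5,39.5)→(2,3.5)  cross = 0.5·3.5 − 2·39.5 = -77.2500; (r_i+r_j)·cross = 2.5·-77.2500 = -193.1250
edge 1: (2,3.5)→(15.5,1)  cross = 2·1 − 15.5·3.5 = -52.2500; (r_i+r_j)·cross = 17.5·-52.2500 = -914.3750
edge 2: (15.5,1)→(19.5,1.5)  cross = 15.5·1.5 − 19.5·1 = 3.7500; (r_i+r_j)·cross = 35·3.7500 = 131.2500
edge 3: (19.5,1.5)→(19.5,17.5)  cross = 19.5·17.5 − 19.5·1.5 = 312.0000; (r_i+r_j)·cross = 39·312.0000 = 12168.0000
edge 4: (19.5,17.5)→(13,27)  cross = 19.5·27 − 13·17.5 = 299.0000; (r_i+r_j)·cross = 32.5·299.0000 = 9717.5000
edge 5: (13,27)→(9.5,31.5)  cross = 13·31.5 − 9.5·27 = 153.0000; (r_i+r_j)·cross = 22.5·153.0000 = 3442.5000
edge 6: (9.5,31.5)→(0.5,39.5)  cross = 9.5·39.5 − 0.5·31.5 = 359.5000; (r_i+r_j)·cross = 10·359.5000 = 3595.0000
Σcross = 997.7500 → A = |Σcross|/2 = 498.8750 mm²
Σ(r_i+r_j)·cross = 27946.7500 → first moment M = |Σ|/6 = 4657.7917
R_c = M/A = 4657.7917/498.8750 = 9.3366 mm
θ = 131° = 2.286381 rad
V = θ·R_c·A = 2.286381·9.3366·498.8750 = 10649.488 mm³

Volume = 10649.488 mm³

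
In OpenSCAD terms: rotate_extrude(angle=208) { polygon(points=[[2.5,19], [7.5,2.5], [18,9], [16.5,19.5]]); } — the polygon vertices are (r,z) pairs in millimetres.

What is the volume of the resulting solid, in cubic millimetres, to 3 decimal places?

Profile (r,z), 4 vertices: (2.5,19) (7.5,2.5) (18,9) (16.5,19.5)
edge 0: (2.5,19)→(7.5,2.5)  cross = 2.5·2.5 − 7.5·19 = -136.2500; (r_i+r_j)·cross = 10·-136.2500 = -1362.5000
edge 1: (7.5,2.5)→(18,9)  cross = 7.5·9 − 18·2.5 = 22.5000; (r_i+r_j)·cross = 25.5·22.5000 = 573.7500
edge 2: (18,9)→(16.5,19.5)  cross = 18·19.5 − 16.5·9 = 202.5000; (r_i+r_j)·cross = 34.5·202.5000 = 6986.2500
edge 3: (16.5,19.5)→(2.5,19)  cross = 16.5·19 − 2.5·19.5 = 264.7500; (r_i+r_j)·cross = 19·264.7500 = 5030.2500
Σcross = 353.5000 → A = |Σcross|/2 = 176.7500 mm²
Σ(r_i+r_j)·cross = 11227.7500 → first moment M = |Σ|/6 = 1871.2917
R_c = M/A = 1871.2917/176.7500 = 10.5872 mm
θ = 208° = 3.630285 rad
V = θ·R_c·A = 3.630285·10.5872·176.7500 = 6793.322 mm³

Volume = 6793.322 mm³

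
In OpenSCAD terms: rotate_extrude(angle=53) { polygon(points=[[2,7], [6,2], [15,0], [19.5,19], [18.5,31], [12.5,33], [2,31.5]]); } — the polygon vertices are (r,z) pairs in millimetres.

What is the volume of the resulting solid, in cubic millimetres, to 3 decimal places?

Volume = 4622.328 mm³

Profile (r,z), 7 vertices: (2,7) (6,2) (15,0) (19.5,19) (18.5,31) (12.5,33) (2,31.5)
edge 0: (2,7)→(6,2)  cross = 2·2 − 6·7 = -38.0000; (r_i+r_j)·cross = 8·-38.0000 = -304.0000
edge 1: (6,2)→(15,0)  cross = 6·0 − 15·2 = -30.0000; (r_i+r_j)·cross = 21·-30.0000 = -630.0000
edge 2: (15,0)→(19.5,19)  cross = 15·19 − 19.5·0 = 285.0000; (r_i+r_j)·cross = 34.5·285.0000 = 9832.5000
edge 3: (19.5,19)→(18.5,31)  cross = 19.5·31 − 18.5·19 = 253.0000; (r_i+r_j)·cross = 38·253.0000 = 9614.0000
edge 4: (18.5,31)→(12.5,33)  cross = 18.5·33 − 12.5·31 = 223.0000; (r_i+r_j)·cross = 31·223.0000 = 6913.0000
edge 5: (12.5,33)→(2,31.5)  cross = 12.5·31.5 − 2·33 = 327.7500; (r_i+r_j)·cross = 14.5·327.7500 = 4752.3750
edge 6: (2,31.5)→(2,7)  cross = 2·7 − 2·31.5 = -49.0000; (r_i+r_j)·cross = 4·-49.0000 = -196.0000
Σcross = 971.7500 → A = |Σcross|/2 = 485.8750 mm²
Σ(r_i+r_j)·cross = 29981.8750 → first moment M = |Σ|/6 = 4996.9792
R_c = M/A = 4996.9792/485.8750 = 10.2845 mm
θ = 53° = 0.925025 rad
V = θ·R_c·A = 0.925025·10.2845·485.8750 = 4622.328 mm³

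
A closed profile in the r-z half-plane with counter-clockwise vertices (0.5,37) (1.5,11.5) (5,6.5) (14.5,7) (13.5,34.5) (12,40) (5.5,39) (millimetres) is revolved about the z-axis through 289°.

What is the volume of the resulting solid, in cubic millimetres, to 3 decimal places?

Volume = 15512.617 mm³

Profile (r,z), 7 vertices: (0.5,37) (1.5,11.5) (5,6.5) (14.5,7) (13.5,34.5) (12,40) (5.5,39)
edge 0: (0.5,37)→(1.5,11.5)  cross = 0.5·11.5 − 1.5·37 = -49.7500; (r_i+r_j)·cross = 2·-49.7500 = -99.5000
edge 1: (1.5,11.5)→(5,6.5)  cross = 1.5·6.5 − 5·11.5 = -47.7500; (r_i+r_j)·cross = 6.5·-47.7500 = -310.3750
edge 2: (5,6.5)→(14.5,7)  cross = 5·7 − 14.5·6.5 = -59.2500; (r_i+r_j)·cross = 19.5·-59.2500 = -1155.3750
edge 3: (14.5,7)→(13.5,34.5)  cross = 14.5·34.5 − 13.5·7 = 405.7500; (r_i+r_j)·cross = 28·405.7500 = 11361.0000
edge 4: (13.5,34.5)→(12,40)  cross = 13.5·40 − 12·34.5 = 126.0000; (r_i+r_j)·cross = 25.5·126.0000 = 3213.0000
edge 5: (12,40)→(5.5,39)  cross = 12·39 − 5.5·40 = 248.0000; (r_i+r_j)·cross = 17.5·248.0000 = 4340.0000
edge 6: (5.5,39)→(0.5,37)  cross = 5.5·37 − 0.5·39 = 184.0000; (r_i+r_j)·cross = 6·184.0000 = 1104.0000
Σcross = 807.0000 → A = |Σcross|/2 = 403.5000 mm²
Σ(r_i+r_j)·cross = 18452.7500 → first moment M = |Σ|/6 = 3075.4583
R_c = M/A = 3075.4583/403.5000 = 7.6220 mm
θ = 289° = 5.044002 rad
V = θ·R_c·A = 5.044002·7.6220·403.5000 = 15512.617 mm³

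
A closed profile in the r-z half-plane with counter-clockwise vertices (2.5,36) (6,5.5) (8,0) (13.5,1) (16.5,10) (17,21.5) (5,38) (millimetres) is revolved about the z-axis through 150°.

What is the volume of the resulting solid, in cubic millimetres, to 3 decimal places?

Profile (r,z), 7 vertices: (2.5,36) (6,5.5) (8,0) (13.5,1) (16.5,10) (17,21.5) (5,38)
edge 0: (2.5,36)→(6,5.5)  cross = 2.5·5.5 − 6·36 = -202.2500; (r_i+r_j)·cross = 8.5·-202.2500 = -1719.1250
edge 1: (6,5.5)→(8,0)  cross = 6·0 − 8·5.5 = -44.0000; (r_i+r_j)·cross = 14·-44.0000 = -616.0000
edge 2: (8,0)→(13.5,1)  cross = 8·1 − 13.5·0 = 8.0000; (r_i+r_j)·cross = 21.5·8.0000 = 172.0000
edge 3: (13.5,1)→(16.5,10)  cross = 13.5·10 − 16.5·1 = 118.5000; (r_i+r_j)·cross = 30·118.5000 = 3555.0000
edge 4: (16.5,10)→(17,21.5)  cross = 16.5·21.5 − 17·10 = 184.7500; (r_i+r_j)·cross = 33.5·184.7500 = 6189.1250
edge 5: (17,21.5)→(5,38)  cross = 17·38 − 5·21.5 = 538.5000; (r_i+r_j)·cross = 22·538.5000 = 11847.0000
edge 6: (5,38)→(2.5,36)  cross = 5·36 − 2.5·38 = 85.0000; (r_i+r_j)·cross = 7.5·85.0000 = 637.5000
Σcross = 688.5000 → A = |Σcross|/2 = 344.2500 mm²
Σ(r_i+r_j)·cross = 20065.5000 → first moment M = |Σ|/6 = 3344.2500
R_c = M/A = 3344.2500/344.2500 = 9.7146 mm
θ = 150° = 2.617994 rad
V = θ·R_c·A = 2.617994·9.7146·344.2500 = 8755.226 mm³

Volume = 8755.226 mm³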